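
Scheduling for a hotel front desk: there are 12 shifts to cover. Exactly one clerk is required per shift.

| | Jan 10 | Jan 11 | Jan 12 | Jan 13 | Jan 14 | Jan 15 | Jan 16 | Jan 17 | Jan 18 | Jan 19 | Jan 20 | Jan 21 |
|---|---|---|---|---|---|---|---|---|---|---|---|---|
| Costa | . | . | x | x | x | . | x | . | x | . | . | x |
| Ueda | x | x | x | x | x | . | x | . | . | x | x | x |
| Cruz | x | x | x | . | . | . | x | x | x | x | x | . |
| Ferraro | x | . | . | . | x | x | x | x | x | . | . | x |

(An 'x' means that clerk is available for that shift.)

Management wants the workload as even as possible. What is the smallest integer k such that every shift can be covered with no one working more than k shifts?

3

With 4 clerks and 12 worker-slots to fill, someone must work at least ⌈12/4⌉ = 3 shifts, so k ≥ 3.
k = 3 works: Jan 10→Cruz, Jan 11→Ueda, Jan 12→Costa, Jan 13→Costa, Jan 14→Costa, Jan 15→Ferraro, Jan 16→Ferraro, Jan 17→Cruz, Jan 18→Cruz, Jan 19→Ueda, Jan 20→Ueda, Jan 21→Ferraro.
Loads: Costa 3, Ueda 3, Cruz 3, Ferraro 3 — all ≤ 3.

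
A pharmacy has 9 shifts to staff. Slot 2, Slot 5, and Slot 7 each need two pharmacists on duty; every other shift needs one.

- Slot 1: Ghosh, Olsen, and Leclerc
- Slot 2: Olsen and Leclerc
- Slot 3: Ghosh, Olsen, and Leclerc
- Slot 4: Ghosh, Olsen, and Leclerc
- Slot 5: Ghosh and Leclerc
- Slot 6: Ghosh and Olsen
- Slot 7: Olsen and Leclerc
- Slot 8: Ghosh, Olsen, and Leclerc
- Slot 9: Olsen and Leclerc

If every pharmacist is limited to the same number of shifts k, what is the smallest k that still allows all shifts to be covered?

4

With 3 pharmacists and 12 worker-slots to fill, someone must work at least ⌈12/3⌉ = 4 shifts, so k ≥ 4.
k = 4 works: Slot 1→Ghosh, Slot 2→Olsen+Leclerc, Slot 3→Ghosh, Slot 4→Olsen, Slot 5→Ghosh+Leclerc, Slot 6→Ghosh, Slot 7→Olsen+Leclerc, Slot 8→Leclerc, Slot 9→Olsen.
Loads: Ghosh 4, Olsen 4, Leclerc 4 — all ≤ 4.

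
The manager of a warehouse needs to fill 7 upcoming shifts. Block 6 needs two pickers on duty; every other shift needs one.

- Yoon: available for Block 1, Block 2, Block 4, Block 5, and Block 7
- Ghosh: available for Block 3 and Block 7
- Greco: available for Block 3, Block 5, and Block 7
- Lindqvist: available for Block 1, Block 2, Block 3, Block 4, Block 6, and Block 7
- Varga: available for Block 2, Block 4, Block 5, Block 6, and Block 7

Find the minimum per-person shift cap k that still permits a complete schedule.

With 5 pickers and 8 worker-slots to fill, someone must work at least ⌈8/5⌉ = 2 shifts, so k ≥ 2.
k = 2 works: Block 1→Yoon, Block 2→Yoon, Block 3→Ghosh, Block 4→Lindqvist, Block 5→Greco, Block 6→Lindqvist+Varga, Block 7→Ghosh.
Loads: Yoon 2, Ghosh 2, Greco 1, Lindqvist 2, Varga 1 — all ≤ 2.

2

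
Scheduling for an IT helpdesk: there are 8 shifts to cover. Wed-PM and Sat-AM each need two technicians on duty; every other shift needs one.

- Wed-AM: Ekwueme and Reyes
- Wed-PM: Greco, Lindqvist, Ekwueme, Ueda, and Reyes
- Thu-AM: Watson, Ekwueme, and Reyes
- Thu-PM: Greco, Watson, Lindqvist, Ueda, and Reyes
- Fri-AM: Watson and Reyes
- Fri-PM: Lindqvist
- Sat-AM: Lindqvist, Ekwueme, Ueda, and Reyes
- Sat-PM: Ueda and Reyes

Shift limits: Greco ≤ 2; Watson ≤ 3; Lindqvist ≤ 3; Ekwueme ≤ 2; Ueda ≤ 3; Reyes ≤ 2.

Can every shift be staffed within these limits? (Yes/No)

Yes

Fri-PM can only be covered by Lindqvist, so that assignment is forced.
One valid schedule: Wed-AM→Ekwueme, Wed-PM→Greco+Lindqvist, Thu-AM→Watson, Thu-PM→Greco, Fri-AM→Watson, Fri-PM→Lindqvist, Sat-AM→Lindqvist+Ekwueme, Sat-PM→Ueda.
Loads: Greco 2/2, Watson 2/3, Lindqvist 3/3, Ekwueme 2/2, Ueda 1/3, Reyes 0/2 — all within limits.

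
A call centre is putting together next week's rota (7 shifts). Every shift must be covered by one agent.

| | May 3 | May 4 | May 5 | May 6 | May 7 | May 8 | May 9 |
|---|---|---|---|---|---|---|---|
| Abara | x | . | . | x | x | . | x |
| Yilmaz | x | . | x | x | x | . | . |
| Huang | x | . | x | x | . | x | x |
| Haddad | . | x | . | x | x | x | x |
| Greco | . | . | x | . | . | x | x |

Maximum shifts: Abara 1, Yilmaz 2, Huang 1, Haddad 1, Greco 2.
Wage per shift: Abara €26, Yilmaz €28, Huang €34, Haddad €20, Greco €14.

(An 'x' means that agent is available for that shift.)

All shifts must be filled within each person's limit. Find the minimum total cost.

€164

May 4 can only be covered by Haddad, so that assignment is forced.
Picking the cheapest available agent for each shift independently would cost €128, but that ignores the shift limits.
An optimal schedule: May 3→Abara, May 4→Haddad, May 5→Yilmaz, May 6→Huang, May 7→Yilmaz, May 8→Greco, May 9→Greco.
Total: 26 + 20 + 28 + 34 + 28 + 14 + 14 = €164.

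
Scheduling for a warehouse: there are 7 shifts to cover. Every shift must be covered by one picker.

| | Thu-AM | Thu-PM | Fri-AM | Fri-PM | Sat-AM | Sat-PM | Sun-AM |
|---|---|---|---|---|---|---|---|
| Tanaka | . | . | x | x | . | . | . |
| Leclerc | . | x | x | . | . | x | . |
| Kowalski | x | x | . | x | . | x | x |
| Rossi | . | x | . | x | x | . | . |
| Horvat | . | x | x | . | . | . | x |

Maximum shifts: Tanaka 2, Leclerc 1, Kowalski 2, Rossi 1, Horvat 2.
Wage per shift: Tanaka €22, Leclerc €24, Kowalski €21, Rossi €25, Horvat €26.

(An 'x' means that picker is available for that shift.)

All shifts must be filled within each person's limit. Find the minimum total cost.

€161

Thu-AM can only be covered by Kowalski, so that assignment is forced.
Sat-AM can only be covered by Rossi, so that assignment is forced.
Picking the cheapest available picker for each shift independently would cost €152, but that ignores the shift limits.
An optimal schedule: Thu-AM→Kowalski, Thu-PM→Horvat, Fri-AM→Tanaka, Fri-PM→Tanaka, Sat-AM→Rossi, Sat-PM→Leclerc, Sun-AM→Kowalski.
Total: 21 + 26 + 22 + 22 + 25 + 24 + 21 = €161.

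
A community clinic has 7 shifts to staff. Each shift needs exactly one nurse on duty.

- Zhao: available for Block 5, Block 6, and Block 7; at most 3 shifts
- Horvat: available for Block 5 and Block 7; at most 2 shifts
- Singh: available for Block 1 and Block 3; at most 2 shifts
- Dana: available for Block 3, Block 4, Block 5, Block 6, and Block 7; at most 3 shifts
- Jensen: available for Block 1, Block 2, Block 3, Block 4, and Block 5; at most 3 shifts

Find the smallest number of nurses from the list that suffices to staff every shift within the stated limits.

3

7 slots to fill and no one can take more than 3, so at least ⌈7/3⌉ = 3 nurses are needed.
Zhao, Singh, and Jensen alone can cover everything: Block 1→Singh, Block 2→Jensen, Block 3→Singh, Block 4→Jensen, Block 5→Zhao, Block 6→Zhao, Block 7→Zhao.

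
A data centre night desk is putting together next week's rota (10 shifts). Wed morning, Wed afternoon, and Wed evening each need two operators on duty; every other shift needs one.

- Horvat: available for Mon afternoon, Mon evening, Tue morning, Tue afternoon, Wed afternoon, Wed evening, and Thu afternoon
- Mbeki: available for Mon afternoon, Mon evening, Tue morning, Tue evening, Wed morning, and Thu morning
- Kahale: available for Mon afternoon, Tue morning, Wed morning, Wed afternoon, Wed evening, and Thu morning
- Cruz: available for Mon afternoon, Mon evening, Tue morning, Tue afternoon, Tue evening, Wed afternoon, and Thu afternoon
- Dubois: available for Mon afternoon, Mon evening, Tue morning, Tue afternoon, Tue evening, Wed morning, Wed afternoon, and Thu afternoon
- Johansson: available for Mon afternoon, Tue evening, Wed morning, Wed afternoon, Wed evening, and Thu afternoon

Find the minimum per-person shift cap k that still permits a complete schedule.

3

With 6 operators and 13 worker-slots to fill, someone must work at least ⌈13/6⌉ = 3 shifts, so k ≥ 3.
k = 3 works: Mon afternoon→Kahale, Mon evening→Horvat, Tue morning→Mbeki, Tue afternoon→Horvat, Tue evening→Mbeki, Wed morning→Kahale+Dubois, Wed afternoon→Cruz+Dubois, Wed evening→Horvat+Kahale, Thu morning→Mbeki, Thu afternoon→Cruz.
Loads: Horvat 3, Mbeki 3, Kahale 3, Cruz 2, Dubois 2, Johansson 0 — all ≤ 3.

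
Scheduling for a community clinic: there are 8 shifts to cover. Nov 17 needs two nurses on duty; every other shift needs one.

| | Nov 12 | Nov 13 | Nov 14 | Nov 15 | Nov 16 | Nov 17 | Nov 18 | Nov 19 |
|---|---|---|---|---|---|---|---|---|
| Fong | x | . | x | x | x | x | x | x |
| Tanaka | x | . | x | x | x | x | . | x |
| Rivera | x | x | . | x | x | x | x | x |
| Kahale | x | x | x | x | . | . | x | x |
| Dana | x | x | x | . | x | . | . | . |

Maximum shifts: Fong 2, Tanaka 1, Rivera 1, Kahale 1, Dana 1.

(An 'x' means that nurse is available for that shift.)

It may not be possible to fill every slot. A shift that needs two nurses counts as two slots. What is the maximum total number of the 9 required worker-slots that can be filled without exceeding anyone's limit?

6

Total capacity across all nurses is 2+1+1+1+1 = 6, and 9 slots are needed, so at most 6 can be filled.
An assignment achieving 6: Nov 13→Rivera, Nov 14→Kahale, Nov 16→Dana, Nov 17→Fong+Tanaka, Nov 18→Fong.
Loads: Fong 2/2, Tanaka 1/1, Rivera 1/1, Kahale 1/1, Dana 1/1.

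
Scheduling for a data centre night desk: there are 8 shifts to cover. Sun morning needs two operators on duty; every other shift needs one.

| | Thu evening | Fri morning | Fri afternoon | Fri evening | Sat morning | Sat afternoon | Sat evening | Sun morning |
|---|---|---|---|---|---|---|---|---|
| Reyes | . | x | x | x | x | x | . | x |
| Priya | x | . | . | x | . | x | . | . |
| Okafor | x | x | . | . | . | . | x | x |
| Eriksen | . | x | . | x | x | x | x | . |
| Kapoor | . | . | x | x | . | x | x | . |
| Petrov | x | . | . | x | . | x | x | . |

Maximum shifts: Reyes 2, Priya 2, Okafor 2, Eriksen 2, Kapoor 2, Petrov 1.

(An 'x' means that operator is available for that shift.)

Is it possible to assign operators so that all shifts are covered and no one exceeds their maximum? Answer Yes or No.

Sun morning can only be covered by Reyes and Okafor, so that assignment is forced.
One valid schedule: Thu evening→Priya, Fri morning→Okafor, Fri afternoon→Reyes, Fri evening→Priya, Sat morning→Eriksen, Sat afternoon→Kapoor, Sat evening→Eriksen, Sun morning→Reyes+Okafor.
Loads: Reyes 2/2, Priya 2/2, Okafor 2/2, Eriksen 2/2, Kapoor 1/2, Petrov 0/1 — all within limits.

Yes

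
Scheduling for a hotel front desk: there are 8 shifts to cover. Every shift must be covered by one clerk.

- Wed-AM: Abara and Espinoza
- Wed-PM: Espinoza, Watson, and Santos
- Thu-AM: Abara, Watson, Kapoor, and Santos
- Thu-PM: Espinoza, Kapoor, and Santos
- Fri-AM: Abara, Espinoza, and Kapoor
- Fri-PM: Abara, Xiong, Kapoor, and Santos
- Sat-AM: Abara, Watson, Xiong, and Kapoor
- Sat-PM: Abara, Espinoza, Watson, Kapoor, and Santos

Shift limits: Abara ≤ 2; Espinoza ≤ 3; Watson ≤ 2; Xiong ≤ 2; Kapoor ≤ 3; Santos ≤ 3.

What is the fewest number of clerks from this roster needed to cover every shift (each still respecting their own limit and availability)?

8 slots to fill and no one can take more than 3, so at least ⌈8/3⌉ = 3 clerks are needed.
Abara, Espinoza, and Kapoor alone can cover everything: Wed-AM→Abara, Wed-PM→Espinoza, Thu-AM→Abara, Thu-PM→Espinoza, Fri-AM→Espinoza, Fri-PM→Kapoor, Sat-AM→Kapoor, Sat-PM→Kapoor.

3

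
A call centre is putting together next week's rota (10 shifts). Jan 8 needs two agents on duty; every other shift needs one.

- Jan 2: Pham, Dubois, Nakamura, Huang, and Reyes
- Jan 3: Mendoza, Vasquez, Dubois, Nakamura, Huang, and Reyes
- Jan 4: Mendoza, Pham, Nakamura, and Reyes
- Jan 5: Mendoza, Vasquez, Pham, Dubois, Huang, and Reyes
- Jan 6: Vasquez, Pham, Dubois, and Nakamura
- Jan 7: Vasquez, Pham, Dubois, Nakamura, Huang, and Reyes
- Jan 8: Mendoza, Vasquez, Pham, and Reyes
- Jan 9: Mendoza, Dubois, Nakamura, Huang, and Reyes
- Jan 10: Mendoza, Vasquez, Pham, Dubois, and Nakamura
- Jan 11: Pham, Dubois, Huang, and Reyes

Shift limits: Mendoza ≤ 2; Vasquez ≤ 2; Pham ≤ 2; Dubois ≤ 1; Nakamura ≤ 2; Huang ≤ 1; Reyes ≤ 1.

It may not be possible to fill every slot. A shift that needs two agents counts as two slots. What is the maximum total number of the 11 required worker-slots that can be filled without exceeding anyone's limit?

Total capacity across all agents is 2+2+2+1+2+1+1 = 11, and 11 slots are needed, so at most 11 can be filled.
An assignment achieving 11: Jan 2→Pham, Jan 3→Nakamura, Jan 4→Mendoza, Jan 5→Huang, Jan 6→Vasquez, Jan 7→Reyes, Jan 8→Mendoza+Vasquez, Jan 9→Dubois, Jan 10→Nakamura, Jan 11→Pham.
Loads: Mendoza 2/2, Vasquez 2/2, Pham 2/2, Dubois 1/1, Nakamura 2/2, Huang 1/1, Reyes 1/1.

11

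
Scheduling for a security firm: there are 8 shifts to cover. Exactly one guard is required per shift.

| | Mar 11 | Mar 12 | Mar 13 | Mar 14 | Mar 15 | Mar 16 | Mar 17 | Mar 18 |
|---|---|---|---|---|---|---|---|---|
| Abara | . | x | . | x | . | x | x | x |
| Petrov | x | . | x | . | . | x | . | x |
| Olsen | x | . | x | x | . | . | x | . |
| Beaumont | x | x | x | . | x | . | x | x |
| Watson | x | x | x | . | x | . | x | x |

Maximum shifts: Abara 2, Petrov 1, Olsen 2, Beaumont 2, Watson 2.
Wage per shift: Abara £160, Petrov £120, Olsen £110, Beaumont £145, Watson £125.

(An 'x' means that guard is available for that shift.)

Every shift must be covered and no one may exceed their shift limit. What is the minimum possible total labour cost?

£1040

Picking the cheapest available guard for each shift independently would cost £930, but that ignores the shift limits.
An optimal schedule: Mar 11→Olsen, Mar 12→Watson, Mar 13→Beaumont, Mar 14→Olsen, Mar 15→Watson, Mar 16→Petrov, Mar 17→Beaumont, Mar 18→Abara.
Total: 110 + 125 + 145 + 110 + 125 + 120 + 145 + 160 = £1040.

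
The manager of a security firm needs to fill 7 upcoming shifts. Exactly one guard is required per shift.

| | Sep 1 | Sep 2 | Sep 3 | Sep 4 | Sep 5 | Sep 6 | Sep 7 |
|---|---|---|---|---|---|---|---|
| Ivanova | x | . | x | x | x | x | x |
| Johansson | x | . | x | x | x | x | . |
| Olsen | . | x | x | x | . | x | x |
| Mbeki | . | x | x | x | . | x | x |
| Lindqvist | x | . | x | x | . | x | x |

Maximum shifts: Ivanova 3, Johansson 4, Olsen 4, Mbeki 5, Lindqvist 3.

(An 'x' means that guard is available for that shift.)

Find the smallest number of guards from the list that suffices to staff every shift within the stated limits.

2

7 slots to fill and no one can take more than 5, so at least ⌈7/5⌉ = 2 guards are needed.
Ivanova and Olsen alone can cover everything: Sep 1→Ivanova, Sep 2→Olsen, Sep 3→Ivanova, Sep 4→Olsen, Sep 5→Ivanova, Sep 6→Olsen, Sep 7→Olsen.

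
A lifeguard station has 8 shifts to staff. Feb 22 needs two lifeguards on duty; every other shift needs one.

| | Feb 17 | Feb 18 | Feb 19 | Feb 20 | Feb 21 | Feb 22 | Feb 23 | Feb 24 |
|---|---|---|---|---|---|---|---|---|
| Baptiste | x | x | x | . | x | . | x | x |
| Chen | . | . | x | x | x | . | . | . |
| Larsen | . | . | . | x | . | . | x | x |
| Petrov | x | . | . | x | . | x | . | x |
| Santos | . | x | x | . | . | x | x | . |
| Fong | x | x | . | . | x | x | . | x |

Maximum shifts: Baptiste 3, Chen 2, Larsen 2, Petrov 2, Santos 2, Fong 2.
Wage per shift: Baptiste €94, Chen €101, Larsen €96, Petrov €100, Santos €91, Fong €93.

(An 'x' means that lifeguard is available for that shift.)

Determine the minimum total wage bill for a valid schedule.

Picking the cheapest available lifeguard for each shift independently would cost €832, but that ignores the shift limits.
An optimal schedule: Feb 17→Fong, Feb 18→Santos, Feb 19→Baptiste, Feb 20→Larsen, Feb 21→Baptiste, Feb 22→Santos+Fong, Feb 23→Baptiste, Feb 24→Larsen.
Total: 93 + 91 + 94 + 96 + 94 + 91 + 93 + 94 + 96 = €842.

€842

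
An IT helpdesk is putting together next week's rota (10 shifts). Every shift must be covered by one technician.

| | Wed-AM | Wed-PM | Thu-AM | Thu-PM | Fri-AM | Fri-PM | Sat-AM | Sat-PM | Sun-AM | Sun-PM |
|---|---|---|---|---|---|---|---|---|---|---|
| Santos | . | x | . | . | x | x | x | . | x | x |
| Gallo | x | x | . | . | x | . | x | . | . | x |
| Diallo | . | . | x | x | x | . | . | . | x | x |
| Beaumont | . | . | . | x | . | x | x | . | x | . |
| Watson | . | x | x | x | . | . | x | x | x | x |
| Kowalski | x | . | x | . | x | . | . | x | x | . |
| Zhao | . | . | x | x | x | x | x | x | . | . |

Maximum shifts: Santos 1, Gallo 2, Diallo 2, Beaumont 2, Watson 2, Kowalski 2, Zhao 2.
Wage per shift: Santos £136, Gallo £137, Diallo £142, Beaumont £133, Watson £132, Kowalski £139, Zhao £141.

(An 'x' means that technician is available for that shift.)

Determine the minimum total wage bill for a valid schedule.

Picking the cheapest available technician for each shift independently would cost £1330, but that ignores the shift limits.
An optimal schedule: Wed-AM→Gallo, Wed-PM→Watson, Thu-AM→Kowalski, Thu-PM→Beaumont, Fri-AM→Gallo, Fri-PM→Beaumont, Sat-AM→Zhao, Sat-PM→Watson, Sun-AM→Kowalski, Sun-PM→Santos.
Total: 137 + 132 + 139 + 133 + 137 + 133 + 141 + 132 + 139 + 136 = £1359.

£1359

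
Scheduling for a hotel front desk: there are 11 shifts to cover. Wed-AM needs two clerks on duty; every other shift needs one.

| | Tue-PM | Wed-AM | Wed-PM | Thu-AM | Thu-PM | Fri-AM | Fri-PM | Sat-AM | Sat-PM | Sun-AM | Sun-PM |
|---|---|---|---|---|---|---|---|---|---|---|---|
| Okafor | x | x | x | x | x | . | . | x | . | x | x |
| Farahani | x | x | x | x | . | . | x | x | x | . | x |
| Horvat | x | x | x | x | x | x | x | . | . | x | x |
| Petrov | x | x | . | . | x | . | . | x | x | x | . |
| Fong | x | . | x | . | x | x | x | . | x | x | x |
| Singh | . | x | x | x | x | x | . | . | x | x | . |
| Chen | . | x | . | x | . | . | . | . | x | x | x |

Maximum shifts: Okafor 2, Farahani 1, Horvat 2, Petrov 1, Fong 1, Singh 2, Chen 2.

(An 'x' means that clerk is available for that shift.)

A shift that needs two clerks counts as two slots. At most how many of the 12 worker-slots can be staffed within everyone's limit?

11

Total capacity across all clerks is 2+1+2+1+1+2+2 = 11, and 12 slots are needed, so at most 11 can be filled.
An assignment achieving 11: Tue-PM→Okafor, Wed-AM→Singh+Chen, Wed-PM→Horvat, Thu-AM→Singh, Thu-PM→Petrov, Fri-AM→Horvat, Fri-PM→Farahani, Sat-AM→Okafor, Sat-PM→Fong, Sun-PM→Chen.
Loads: Okafor 2/2, Farahani 1/1, Horvat 2/2, Petrov 1/1, Fong 1/1, Singh 2/2, Chen 2/2.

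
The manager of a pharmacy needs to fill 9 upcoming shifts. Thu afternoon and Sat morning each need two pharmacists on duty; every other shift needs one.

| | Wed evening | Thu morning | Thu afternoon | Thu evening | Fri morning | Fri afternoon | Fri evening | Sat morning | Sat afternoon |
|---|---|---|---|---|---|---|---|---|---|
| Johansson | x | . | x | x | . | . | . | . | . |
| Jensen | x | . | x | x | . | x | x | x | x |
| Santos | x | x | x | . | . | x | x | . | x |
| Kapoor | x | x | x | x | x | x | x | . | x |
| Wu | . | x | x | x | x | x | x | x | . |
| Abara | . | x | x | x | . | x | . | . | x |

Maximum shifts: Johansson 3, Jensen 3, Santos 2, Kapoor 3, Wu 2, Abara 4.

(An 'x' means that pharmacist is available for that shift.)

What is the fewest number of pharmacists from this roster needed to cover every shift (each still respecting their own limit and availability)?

11 slots to fill and no one can take more than 4, so at least ⌈11/4⌉ = 3 pharmacists are needed.
Any 3 pharmacists together have capacity at most 4+3+3 = 10 < 11 slots, so 3 can never suffice.
Johansson, Jensen, Kapoor, and Wu alone can cover everything: Wed evening→Johansson, Thu morning→Kapoor, Thu afternoon→Johansson+Wu, Thu evening→Johansson, Fri morning→Kapoor, Fri afternoon→Jensen, Fri evening→Kapoor, Sat morning→Jensen+Wu, Sat afternoon→Jensen.

4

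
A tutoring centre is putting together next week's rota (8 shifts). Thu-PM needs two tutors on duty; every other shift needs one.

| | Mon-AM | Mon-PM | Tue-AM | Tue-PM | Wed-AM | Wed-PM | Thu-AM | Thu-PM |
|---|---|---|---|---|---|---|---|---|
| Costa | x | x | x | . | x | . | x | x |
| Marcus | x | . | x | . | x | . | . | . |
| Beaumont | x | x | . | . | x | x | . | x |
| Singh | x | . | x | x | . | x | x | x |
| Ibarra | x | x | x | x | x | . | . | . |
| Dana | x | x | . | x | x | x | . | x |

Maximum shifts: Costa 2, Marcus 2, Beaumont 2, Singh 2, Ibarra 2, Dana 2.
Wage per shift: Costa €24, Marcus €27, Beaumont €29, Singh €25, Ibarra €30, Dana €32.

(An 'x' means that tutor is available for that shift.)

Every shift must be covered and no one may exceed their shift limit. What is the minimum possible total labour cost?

Picking the cheapest available tutor for each shift independently would cost €219, but that ignores the shift limits.
An optimal schedule: Mon-AM→Ibarra, Mon-PM→Beaumont, Tue-AM→Marcus, Tue-PM→Singh, Wed-AM→Marcus, Wed-PM→Singh, Thu-AM→Costa, Thu-PM→Costa+Beaumont.
Total: 30 + 29 + 27 + 25 + 27 + 25 + 24 + 24 + 29 = €240.

€240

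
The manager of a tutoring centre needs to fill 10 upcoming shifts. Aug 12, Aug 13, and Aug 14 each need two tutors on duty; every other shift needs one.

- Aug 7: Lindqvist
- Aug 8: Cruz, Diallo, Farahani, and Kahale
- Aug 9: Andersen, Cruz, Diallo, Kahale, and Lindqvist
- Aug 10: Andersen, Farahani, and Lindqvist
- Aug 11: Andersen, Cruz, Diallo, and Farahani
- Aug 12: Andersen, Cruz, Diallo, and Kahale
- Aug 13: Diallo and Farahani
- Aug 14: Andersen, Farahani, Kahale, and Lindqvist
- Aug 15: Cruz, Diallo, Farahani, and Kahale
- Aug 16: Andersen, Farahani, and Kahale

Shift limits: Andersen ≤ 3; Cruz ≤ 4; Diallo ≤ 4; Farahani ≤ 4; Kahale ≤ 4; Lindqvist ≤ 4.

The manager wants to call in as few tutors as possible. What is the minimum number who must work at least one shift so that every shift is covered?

13 slots to fill and no one can take more than 4, so at least ⌈13/4⌉ = 4 tutors are needed.
Andersen, Diallo, Farahani, and Lindqvist alone can cover everything: Aug 7→Lindqvist, Aug 8→Diallo, Aug 9→Andersen, Aug 10→Farahani, Aug 11→Farahani, Aug 12→Andersen+Diallo, Aug 13→Diallo+Farahani, Aug 14→Farahani+Lindqvist, Aug 15→Diallo, Aug 16→Andersen.

4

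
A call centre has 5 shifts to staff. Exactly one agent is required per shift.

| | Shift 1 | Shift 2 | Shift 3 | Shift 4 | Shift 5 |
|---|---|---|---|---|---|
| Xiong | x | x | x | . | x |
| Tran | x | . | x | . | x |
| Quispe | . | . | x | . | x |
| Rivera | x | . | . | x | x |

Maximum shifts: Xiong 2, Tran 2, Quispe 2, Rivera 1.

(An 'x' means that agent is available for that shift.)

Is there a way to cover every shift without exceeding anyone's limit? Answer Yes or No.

Yes

Shift 2 can only be covered by Xiong, so that assignment is forced.
Shift 4 can only be covered by Rivera, so that assignment is forced.
One valid schedule: Shift 1→Xiong, Shift 2→Xiong, Shift 3→Tran, Shift 4→Rivera, Shift 5→Tran.
Loads: Xiong 2/2, Tran 2/2, Quispe 0/2, Rivera 1/1 — all within limits.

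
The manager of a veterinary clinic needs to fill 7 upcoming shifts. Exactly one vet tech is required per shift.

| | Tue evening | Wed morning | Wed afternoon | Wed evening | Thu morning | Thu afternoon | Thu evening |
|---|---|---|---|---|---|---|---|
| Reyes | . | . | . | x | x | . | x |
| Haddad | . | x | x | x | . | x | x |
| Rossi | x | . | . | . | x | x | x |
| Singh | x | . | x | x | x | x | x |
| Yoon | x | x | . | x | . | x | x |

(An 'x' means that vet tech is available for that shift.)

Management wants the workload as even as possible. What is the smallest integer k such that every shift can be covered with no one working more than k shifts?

With 5 vet techs and 7 worker-slots to fill, someone must work at least ⌈7/5⌉ = 2 shifts, so k ≥ 2.
k = 2 works: Tue evening→Rossi, Wed morning→Haddad, Wed afternoon→Haddad, Wed evening→Reyes, Thu morning→Reyes, Thu afternoon→Rossi, Thu evening→Singh.
Loads: Reyes 2, Haddad 2, Rossi 2, Singh 1, Yoon 0 — all ≤ 2.

2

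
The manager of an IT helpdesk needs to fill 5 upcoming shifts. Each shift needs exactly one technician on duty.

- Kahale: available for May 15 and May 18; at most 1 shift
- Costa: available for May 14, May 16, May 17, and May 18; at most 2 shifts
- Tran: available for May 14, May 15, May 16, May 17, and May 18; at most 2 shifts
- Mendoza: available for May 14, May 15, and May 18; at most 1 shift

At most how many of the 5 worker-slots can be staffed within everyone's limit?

Total capacity across all technicians is 1+2+2+1 = 6, and 5 slots are needed, so at most 5 can be filled.
An assignment achieving 5: May 14→Tran, May 15→Kahale, May 16→Costa, May 17→Costa, May 18→Tran.
Loads: Kahale 1/1, Costa 2/2, Tran 2/2, Mendoza 0/1.

5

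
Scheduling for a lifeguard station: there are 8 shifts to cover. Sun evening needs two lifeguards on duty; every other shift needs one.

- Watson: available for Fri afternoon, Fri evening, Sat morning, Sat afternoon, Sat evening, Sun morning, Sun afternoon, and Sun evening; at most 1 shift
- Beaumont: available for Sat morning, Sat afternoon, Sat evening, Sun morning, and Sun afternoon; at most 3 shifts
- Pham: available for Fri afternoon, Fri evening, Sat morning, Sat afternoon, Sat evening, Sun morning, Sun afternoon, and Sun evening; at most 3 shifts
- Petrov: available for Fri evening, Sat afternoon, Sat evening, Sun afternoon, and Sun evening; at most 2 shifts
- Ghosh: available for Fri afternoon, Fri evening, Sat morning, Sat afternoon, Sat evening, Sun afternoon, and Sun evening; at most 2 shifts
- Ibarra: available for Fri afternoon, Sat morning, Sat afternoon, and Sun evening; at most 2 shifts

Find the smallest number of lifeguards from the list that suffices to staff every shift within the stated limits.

9 slots to fill and no one can take more than 3, so at least ⌈9/3⌉ = 3 lifeguards are needed.
Any 3 lifeguards together have capacity at most 3+3+2 = 8 < 9 slots, so 3 can never suffice.
Watson, Beaumont, Pham, and Petrov alone can cover everything: Fri afternoon→Watson, Fri evening→Pham, Sat morning→Beaumont, Sat afternoon→Beaumont, Sat evening→Pham, Sun morning→Beaumont, Sun afternoon→Petrov, Sun evening→Pham+Petrov.

4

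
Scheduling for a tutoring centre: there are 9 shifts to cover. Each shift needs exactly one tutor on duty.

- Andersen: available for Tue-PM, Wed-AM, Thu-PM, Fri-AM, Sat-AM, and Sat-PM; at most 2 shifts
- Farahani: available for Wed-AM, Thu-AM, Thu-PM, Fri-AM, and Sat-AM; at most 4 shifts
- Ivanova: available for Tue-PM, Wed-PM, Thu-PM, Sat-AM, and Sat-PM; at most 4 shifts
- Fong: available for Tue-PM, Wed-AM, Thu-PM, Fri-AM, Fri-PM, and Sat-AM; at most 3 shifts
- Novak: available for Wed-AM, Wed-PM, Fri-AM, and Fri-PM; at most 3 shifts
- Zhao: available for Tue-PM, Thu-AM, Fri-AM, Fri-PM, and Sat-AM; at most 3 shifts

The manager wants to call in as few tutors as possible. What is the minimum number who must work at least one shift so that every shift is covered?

3

9 slots to fill and no one can take more than 4, so at least ⌈9/4⌉ = 3 tutors are needed.
Andersen, Farahani, and Novak alone can cover everything: Tue-PM→Andersen, Wed-AM→Farahani, Wed-PM→Novak, Thu-AM→Farahani, Thu-PM→Farahani, Fri-AM→Novak, Fri-PM→Novak, Sat-AM→Farahani, Sat-PM→Andersen.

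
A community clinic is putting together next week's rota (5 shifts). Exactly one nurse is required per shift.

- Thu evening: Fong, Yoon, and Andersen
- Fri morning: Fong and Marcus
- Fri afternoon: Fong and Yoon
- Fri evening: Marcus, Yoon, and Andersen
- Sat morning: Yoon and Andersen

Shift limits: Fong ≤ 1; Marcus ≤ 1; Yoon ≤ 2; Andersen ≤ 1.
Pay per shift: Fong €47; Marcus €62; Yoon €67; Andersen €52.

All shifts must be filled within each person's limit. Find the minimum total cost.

€295

Picking the cheapest available nurse for each shift independently would cost €245, but that ignores the shift limits.
An optimal schedule: Thu evening→Andersen, Fri morning→Fong, Fri afternoon→Yoon, Fri evening→Marcus, Sat morning→Yoon.
Total: 52 + 47 + 67 + 62 + 67 = €295.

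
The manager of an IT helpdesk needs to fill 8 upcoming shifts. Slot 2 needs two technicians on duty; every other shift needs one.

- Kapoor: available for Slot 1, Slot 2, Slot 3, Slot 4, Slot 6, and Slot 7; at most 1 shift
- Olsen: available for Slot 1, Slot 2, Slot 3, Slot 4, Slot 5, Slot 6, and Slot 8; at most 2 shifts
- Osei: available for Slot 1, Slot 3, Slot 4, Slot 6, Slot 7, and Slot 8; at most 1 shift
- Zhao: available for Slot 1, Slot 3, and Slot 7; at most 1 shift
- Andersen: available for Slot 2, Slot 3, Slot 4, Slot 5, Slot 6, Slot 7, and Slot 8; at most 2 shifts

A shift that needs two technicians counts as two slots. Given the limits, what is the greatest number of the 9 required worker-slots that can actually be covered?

Total capacity across all technicians is 1+2+1+1+2 = 7, and 9 slots are needed, so at most 7 can be filled.
An assignment achieving 7: Slot 1→Zhao, Slot 2→Kapoor+Olsen, Slot 4→Andersen, Slot 5→Olsen, Slot 6→Andersen, Slot 8→Osei.
Loads: Kapoor 1/1, Olsen 2/2, Osei 1/1, Zhao 1/1, Andersen 2/2.

7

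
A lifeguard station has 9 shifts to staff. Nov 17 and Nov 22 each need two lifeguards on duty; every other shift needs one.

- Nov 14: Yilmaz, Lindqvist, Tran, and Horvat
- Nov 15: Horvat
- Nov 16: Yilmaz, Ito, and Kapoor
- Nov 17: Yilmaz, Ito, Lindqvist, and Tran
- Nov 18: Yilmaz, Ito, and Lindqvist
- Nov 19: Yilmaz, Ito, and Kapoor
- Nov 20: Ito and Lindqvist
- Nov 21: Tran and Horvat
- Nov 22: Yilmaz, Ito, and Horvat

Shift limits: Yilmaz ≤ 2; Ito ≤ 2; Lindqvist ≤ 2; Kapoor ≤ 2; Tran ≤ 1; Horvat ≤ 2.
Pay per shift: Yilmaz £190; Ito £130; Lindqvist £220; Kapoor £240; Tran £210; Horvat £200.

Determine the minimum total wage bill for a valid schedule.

Nov 15 can only be covered by Horvat, so that assignment is forced.
Picking the cheapest available lifeguard for each shift independently would cost £1750, but that ignores the shift limits.
An optimal schedule: Nov 14→Lindqvist, Nov 15→Horvat, Nov 16→Kapoor, Nov 17→Ito+Lindqvist, Nov 18→Yilmaz, Nov 19→Kapoor, Nov 20→Ito, Nov 21→Tran, Nov 22→Yilmaz+Horvat.
Total: 220 + 200 + 240 + 130 + 220 + 190 + 240 + 130 + 210 + 190 + 200 = £2170.

£2170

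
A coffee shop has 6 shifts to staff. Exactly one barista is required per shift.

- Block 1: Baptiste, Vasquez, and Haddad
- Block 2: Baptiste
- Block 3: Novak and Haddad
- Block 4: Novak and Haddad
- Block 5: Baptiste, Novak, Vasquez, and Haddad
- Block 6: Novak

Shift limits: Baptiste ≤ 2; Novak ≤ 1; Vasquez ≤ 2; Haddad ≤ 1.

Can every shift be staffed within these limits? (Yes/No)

Total capacity is 6 and 6 slots are needed, so capacity alone doesn't rule it out.
Shifts {Block 3, Block 4, Block 6} need 3 worker-slots in total, but the baristas available for any of those shifts (Novak and Haddad) can supply at most 2 among them. So no valid schedule exists.

No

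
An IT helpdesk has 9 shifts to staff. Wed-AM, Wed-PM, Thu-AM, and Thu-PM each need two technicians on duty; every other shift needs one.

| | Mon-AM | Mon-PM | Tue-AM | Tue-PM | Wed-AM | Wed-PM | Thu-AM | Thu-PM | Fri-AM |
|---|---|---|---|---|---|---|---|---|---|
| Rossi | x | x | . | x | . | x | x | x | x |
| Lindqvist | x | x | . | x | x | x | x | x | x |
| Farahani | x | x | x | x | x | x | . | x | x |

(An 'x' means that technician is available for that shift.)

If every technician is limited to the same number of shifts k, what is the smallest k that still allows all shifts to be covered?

With 3 technicians and 13 worker-slots to fill, someone must work at least ⌈13/3⌉ = 5 shifts, so k ≥ 5.
k = 5 works: Mon-AM→Rossi, Mon-PM→Rossi, Tue-AM→Farahani, Tue-PM→Rossi, Wed-AM→Lindqvist+Farahani, Wed-PM→Rossi+Lindqvist, Thu-AM→Rossi+Lindqvist, Thu-PM→Lindqvist+Farahani, Fri-AM→Lindqvist.
Loads: Rossi 5, Lindqvist 5, Farahani 3 — all ≤ 5.

5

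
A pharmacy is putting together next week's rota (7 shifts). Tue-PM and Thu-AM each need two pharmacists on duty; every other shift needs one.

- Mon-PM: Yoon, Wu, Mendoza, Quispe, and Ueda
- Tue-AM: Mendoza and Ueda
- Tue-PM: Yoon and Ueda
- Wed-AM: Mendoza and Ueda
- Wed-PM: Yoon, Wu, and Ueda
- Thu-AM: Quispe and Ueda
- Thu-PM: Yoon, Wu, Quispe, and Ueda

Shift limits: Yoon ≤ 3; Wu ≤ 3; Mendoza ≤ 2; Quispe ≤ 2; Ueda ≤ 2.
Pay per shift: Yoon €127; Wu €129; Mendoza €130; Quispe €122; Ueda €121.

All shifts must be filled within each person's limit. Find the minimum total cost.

Tue-PM can only be covered by Yoon and Ueda, so that assignment is forced.
Thu-AM can only be covered by Quispe and Ueda, so that assignment is forced.
Picking the cheapest available pharmacist for each shift independently would cost €1096, but that ignores the shift limits.
An optimal schedule: Mon-PM→Yoon, Tue-AM→Mendoza, Tue-PM→Ueda+Yoon, Wed-AM→Mendoza, Wed-PM→Yoon, Thu-AM→Ueda+Quispe, Thu-PM→Quispe.
Total: 127 + 130 + 121 + 127 + 130 + 127 + 121 + 122 + 122 = €1127.

€1127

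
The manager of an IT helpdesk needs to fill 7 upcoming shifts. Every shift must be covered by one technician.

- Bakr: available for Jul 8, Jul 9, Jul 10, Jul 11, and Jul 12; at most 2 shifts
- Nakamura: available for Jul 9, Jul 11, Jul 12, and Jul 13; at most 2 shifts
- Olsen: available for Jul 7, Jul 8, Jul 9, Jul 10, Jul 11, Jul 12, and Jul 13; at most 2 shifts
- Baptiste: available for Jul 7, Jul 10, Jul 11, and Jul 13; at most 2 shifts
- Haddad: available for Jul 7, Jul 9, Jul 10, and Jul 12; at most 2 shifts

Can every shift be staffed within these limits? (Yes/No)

Yes

One valid schedule: Jul 7→Olsen, Jul 8→Bakr, Jul 9→Bakr, Jul 10→Olsen, Jul 11→Nakamura, Jul 12→Haddad, Jul 13→Nakamura.
Loads: Bakr 2/2, Nakamura 2/2, Olsen 2/2, Baptiste 0/2, Haddad 1/2 — all within limits.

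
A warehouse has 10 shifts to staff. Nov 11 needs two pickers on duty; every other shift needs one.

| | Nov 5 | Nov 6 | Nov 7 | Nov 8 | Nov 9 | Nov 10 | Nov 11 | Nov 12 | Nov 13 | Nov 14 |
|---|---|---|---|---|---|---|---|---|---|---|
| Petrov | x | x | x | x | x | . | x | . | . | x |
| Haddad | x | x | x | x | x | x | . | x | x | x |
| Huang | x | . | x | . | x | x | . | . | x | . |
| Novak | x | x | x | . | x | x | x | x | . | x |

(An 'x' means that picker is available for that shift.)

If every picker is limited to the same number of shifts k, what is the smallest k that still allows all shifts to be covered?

With 4 pickers and 11 worker-slots to fill, someone must work at least ⌈11/4⌉ = 3 shifts, so k ≥ 3.
k = 3 works: Nov 5→Huang, Nov 6→Petrov, Nov 7→Huang, Nov 8→Petrov, Nov 9→Huang, Nov 10→Haddad, Nov 11→Petrov+Novak, Nov 12→Haddad, Nov 13→Haddad, Nov 14→Novak.
Loads: Petrov 3, Haddad 3, Huang 3, Novak 2 — all ≤ 3.

3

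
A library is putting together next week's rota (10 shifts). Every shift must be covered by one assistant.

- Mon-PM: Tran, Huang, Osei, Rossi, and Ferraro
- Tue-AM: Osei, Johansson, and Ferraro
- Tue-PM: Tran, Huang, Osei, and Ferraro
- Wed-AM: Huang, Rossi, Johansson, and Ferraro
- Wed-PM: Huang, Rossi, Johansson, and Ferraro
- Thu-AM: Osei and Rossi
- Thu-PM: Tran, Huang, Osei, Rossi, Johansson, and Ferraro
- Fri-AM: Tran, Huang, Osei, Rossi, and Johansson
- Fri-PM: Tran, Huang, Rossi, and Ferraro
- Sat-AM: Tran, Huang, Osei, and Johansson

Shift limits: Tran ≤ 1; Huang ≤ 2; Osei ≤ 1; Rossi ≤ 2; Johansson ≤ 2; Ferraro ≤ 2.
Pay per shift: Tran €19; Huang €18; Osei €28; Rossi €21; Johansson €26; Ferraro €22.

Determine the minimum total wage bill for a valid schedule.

Picking the cheapest available assistant for each shift independently would cost €187, but that ignores the shift limits.
An optimal schedule: Mon-PM→Ferraro, Tue-AM→Johansson, Tue-PM→Tran, Wed-AM→Huang, Wed-PM→Huang, Thu-AM→Osei, Thu-PM→Ferraro, Fri-AM→Rossi, Fri-PM→Rossi, Sat-AM→Johansson.
Total: 22 + 26 + 19 + 18 + 18 + 28 + 22 + 21 + 21 + 26 = €221.

€221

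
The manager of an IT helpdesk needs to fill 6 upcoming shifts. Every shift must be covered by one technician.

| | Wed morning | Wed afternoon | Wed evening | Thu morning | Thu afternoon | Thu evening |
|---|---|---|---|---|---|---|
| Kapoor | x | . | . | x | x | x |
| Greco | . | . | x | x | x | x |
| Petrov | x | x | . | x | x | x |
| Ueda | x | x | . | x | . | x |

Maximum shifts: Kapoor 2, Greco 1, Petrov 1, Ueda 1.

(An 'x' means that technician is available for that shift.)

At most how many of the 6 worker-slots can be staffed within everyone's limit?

5

Total capacity across all technicians is 2+1+1+1 = 5, and 6 slots are needed, so at most 5 can be filled.
An assignment achieving 5: Wed morning→Kapoor, Wed afternoon→Petrov, Wed evening→Greco, Thu morning→Ueda, Thu afternoon→Kapoor.
Loads: Kapoor 2/2, Greco 1/1, Petrov 1/1, Ueda 1/1.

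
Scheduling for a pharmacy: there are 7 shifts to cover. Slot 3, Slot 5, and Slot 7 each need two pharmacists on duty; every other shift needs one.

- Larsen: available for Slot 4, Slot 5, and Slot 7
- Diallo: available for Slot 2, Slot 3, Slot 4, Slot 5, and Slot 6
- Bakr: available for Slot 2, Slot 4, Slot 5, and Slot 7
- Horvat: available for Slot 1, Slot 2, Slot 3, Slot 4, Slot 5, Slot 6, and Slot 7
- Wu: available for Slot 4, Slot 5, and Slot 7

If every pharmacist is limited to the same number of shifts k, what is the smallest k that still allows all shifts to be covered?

2

With 5 pharmacists and 10 worker-slots to fill, someone must work at least ⌈10/5⌉ = 2 shifts, so k ≥ 2.
k = 2 works: Slot 1→Horvat, Slot 2→Bakr, Slot 3→Diallo+Horvat, Slot 4→Larsen, Slot 5→Bakr+Wu, Slot 6→Diallo, Slot 7→Larsen+Wu.
Loads: Larsen 2, Diallo 2, Bakr 2, Horvat 2, Wu 2 — all ≤ 2.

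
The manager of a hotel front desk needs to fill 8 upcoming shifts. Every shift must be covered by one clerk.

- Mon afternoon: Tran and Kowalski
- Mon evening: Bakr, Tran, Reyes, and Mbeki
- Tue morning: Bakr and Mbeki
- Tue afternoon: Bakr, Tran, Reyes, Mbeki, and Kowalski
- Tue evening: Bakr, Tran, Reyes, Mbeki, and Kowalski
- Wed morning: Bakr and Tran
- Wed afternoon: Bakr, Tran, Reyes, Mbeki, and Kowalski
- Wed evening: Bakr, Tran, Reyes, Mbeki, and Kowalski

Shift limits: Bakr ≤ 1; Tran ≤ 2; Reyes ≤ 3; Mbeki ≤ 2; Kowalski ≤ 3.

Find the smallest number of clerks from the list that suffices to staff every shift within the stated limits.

4

8 slots to fill and no one can take more than 3, so at least ⌈8/3⌉ = 3 clerks are needed.
No set of 3 clerks can cover every shift (each such set leaves at least one shift with no one available or exceeds a cap).
Bakr, Tran, Reyes, and Mbeki alone can cover everything: Mon afternoon→Tran, Mon evening→Reyes, Tue morning→Bakr, Tue afternoon→Reyes, Tue evening→Reyes, Wed morning→Tran, Wed afternoon→Mbeki, Wed evening→Mbeki.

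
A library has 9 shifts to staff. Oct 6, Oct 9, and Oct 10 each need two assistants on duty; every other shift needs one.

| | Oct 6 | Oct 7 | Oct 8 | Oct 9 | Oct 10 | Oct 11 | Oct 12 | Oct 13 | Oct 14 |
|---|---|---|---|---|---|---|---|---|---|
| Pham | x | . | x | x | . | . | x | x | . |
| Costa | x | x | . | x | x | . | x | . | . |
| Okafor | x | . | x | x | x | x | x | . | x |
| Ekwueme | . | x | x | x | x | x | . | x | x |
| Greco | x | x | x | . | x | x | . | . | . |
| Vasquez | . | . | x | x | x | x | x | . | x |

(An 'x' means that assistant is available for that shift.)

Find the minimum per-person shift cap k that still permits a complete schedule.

2

With 6 assistants and 12 worker-slots to fill, someone must work at least ⌈12/6⌉ = 2 shifts, so k ≥ 2.
k = 2 works: Oct 6→Costa+Greco, Oct 7→Costa, Oct 8→Ekwueme, Oct 9→Ekwueme+Vasquez, Oct 10→Greco+Vasquez, Oct 11→Okafor, Oct 12→Pham, Oct 13→Pham, Oct 14→Okafor.
Loads: Pham 2, Costa 2, Okafor 2, Ekwueme 2, Greco 2, Vasquez 2 — all ≤ 2.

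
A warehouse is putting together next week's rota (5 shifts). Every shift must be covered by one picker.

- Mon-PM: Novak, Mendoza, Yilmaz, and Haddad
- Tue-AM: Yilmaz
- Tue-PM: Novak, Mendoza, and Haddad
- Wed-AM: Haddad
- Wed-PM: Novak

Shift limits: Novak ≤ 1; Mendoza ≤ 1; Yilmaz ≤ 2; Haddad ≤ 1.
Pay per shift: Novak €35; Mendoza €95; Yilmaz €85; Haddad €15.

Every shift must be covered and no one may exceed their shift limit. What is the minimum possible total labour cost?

€315

Tue-AM can only be covered by Yilmaz, so that assignment is forced.
Wed-AM can only be covered by Haddad, so that assignment is forced.
Wed-PM can only be covered by Novak, so that assignment is forced.
Picking the cheapest available picker for each shift independently would cost €165, but that ignores the shift limits.
An optimal schedule: Mon-PM→Yilmaz, Tue-AM→Yilmaz, Tue-PM→Mendoza, Wed-AM→Haddad, Wed-PM→Novak.
Total: 85 + 85 + 95 + 15 + 35 = €315.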